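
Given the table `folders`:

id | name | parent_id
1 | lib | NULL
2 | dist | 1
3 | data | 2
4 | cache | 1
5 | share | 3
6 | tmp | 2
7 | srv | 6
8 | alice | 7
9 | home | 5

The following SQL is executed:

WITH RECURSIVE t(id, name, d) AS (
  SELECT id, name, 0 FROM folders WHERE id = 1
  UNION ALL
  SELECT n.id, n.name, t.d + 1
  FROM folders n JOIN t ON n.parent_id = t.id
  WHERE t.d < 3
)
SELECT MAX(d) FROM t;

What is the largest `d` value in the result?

3

Base: id=1 (lib) at d 0.
Iteration 1: rows with parent_id in {1} -> dist (id 2, d 1), cache (id 4, d 1).
Iteration 2: rows with parent_id in {2,4} -> data (id 3, d 2), tmp (id 6, d 2).
Iteration 3: rows with parent_id in {3,6} -> share (id 5, d 3), srv (id 7, d 3).
Iteration 4: d < 3 fails for all current rows; recursion stops.
d values: 0, 1, 1, 2, 2, 3, 3; the maximum is 3.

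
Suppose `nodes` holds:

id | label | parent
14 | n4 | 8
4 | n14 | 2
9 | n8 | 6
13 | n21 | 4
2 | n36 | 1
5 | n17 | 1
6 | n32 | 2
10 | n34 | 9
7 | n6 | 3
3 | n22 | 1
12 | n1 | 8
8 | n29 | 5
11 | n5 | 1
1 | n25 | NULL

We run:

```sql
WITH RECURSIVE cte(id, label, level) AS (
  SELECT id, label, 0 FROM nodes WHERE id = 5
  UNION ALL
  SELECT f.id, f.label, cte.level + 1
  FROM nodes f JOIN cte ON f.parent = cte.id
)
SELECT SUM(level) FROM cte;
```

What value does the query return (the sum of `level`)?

5

Base: id=5 (n17) at level 0.
Iteration 1: rows with parent in {5} -> n29 (id 8, level 1).
Iteration 2: rows with parent in {8} -> n1 (id 12, level 2), n4 (id 14, level 2).
Iteration 3: no rows with parent in {12,14}; recursion stops.
SUM(level) = 0 + 1 + 2 + 2 = 5.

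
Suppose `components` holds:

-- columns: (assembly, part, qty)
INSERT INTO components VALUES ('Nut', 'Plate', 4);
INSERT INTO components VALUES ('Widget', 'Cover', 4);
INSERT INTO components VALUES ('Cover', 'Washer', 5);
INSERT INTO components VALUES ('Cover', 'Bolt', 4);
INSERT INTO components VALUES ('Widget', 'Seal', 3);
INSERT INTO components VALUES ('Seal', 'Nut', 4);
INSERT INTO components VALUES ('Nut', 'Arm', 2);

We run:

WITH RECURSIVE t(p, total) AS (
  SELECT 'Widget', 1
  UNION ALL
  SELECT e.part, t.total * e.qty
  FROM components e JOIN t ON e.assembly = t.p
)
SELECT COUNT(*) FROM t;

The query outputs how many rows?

Base: (Widget, total=1).
Iteration 1: components of {Widget} -> Cover = 1*4 = 4, Seal = 1*3 = 3.
Iteration 2: components of {Cover,Seal} -> Bolt = 4*4 = 16, Nut = 3*4 = 12, Washer = 4*5 = 20.
Iteration 3: components of {Bolt,Nut,Washer} -> Arm = 12*2 = 24, Plate = 12*4 = 48.
Iteration 4: no further components; recursion stops.
Total rows emitted: 8.

8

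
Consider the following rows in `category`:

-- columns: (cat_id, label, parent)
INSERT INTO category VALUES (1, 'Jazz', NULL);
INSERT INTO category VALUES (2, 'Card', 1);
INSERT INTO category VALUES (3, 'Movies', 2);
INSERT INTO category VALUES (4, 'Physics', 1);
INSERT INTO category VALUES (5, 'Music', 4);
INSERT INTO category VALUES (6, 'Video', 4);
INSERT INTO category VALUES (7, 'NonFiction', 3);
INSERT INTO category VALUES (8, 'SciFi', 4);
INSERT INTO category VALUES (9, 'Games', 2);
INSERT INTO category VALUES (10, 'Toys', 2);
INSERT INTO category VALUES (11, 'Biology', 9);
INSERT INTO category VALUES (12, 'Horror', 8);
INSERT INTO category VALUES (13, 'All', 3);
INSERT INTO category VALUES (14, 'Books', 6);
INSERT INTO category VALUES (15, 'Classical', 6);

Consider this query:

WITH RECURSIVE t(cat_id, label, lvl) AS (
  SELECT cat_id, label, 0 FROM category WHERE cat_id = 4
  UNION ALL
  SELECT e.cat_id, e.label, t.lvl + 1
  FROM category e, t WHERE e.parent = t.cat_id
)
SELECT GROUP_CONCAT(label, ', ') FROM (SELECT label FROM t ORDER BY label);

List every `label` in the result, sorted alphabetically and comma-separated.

Base: cat_id=4 (Physics) at lvl 0.
Iteration 1: rows with parent in {4} -> Music (id 5, lvl 1), Video (id 6, lvl 1), SciFi (id 8, lvl 1).
Iteration 2: rows with parent in {5,6,8} -> Horror (id 12, lvl 2), Books (id 14, lvl 2), Classical (id 15, lvl 2).
Iteration 3: no rows with parent in {12,14,15}; recursion stops.

Books, Classical, Horror, Music, Physics, SciFi, Video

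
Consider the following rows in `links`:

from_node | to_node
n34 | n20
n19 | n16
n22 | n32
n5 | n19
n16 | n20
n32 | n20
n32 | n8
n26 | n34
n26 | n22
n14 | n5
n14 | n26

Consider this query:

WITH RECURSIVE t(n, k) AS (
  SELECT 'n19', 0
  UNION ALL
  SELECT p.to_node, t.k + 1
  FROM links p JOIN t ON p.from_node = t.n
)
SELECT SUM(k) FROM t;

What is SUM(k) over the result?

3

Base: (n19, k=0).
Iteration 1: edges from {n19} -> (n16, k=1).
Iteration 2: edges from {n16} -> (n20, k=2).
Iteration 3: no outgoing edges from {n20}; recursion stops.
SUM(k) = 0 + 1 + 2 = 3.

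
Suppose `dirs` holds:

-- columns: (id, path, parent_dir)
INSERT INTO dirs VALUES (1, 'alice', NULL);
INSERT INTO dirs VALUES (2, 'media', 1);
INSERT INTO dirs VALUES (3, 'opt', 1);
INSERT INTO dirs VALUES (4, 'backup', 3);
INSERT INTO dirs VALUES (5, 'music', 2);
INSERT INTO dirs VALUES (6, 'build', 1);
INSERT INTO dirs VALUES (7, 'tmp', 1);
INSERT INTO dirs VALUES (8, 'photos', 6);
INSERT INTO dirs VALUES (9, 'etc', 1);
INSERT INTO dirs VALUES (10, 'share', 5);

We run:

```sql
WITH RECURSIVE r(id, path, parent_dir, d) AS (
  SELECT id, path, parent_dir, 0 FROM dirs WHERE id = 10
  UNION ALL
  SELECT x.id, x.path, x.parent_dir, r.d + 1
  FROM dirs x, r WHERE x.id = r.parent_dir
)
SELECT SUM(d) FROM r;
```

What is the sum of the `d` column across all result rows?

6

Base: id=10 (share), parent_dir=5, d 0.
Iteration 1: join on id=5 -> music (id 5, parent_dir=2, d 1).
Iteration 2: join on id=2 -> media (id 2, parent_dir=1, d 2).
Iteration 3: join on id=1 -> alice (id 1, parent_dir=NULL, d 3).
Iteration 4: parent_dir is NULL; no match; recursion stops.
SUM(d) = 0 + 1 + 2 + 3 = 6.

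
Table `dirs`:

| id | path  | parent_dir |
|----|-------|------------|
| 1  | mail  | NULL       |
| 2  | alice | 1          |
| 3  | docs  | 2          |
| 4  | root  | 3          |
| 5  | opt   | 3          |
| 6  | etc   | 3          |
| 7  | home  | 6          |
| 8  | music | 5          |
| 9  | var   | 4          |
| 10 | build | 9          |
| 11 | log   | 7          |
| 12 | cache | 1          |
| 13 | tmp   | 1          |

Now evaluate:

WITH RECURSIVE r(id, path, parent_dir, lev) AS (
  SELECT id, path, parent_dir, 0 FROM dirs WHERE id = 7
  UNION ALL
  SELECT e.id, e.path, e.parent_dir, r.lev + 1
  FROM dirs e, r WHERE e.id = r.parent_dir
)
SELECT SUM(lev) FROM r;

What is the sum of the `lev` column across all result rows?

Base: id=7 (home), parent_dir=6, lev 0.
Iteration 1: join on id=6 -> etc (id 6, parent_dir=3, lev 1).
Iteration 2: join on id=3 -> docs (id 3, parent_dir=2, lev 2).
Iteration 3: join on id=2 -> alice (id 2, parent_dir=1, lev 3).
Iteration 4: join on id=1 -> mail (id 1, parent_dir=NULL, lev 4).
Iteration 5: parent_dir is NULL; no match; recursion stops.
SUM(lev) = 0 + 1 + 2 + 3 + 4 = 10.

10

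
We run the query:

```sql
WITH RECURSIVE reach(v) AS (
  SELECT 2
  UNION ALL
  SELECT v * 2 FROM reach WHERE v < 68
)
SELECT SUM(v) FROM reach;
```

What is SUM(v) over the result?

254

Base: v=2.
Iteration 1: 2 < 68 holds -> v = 2 * 2 = 4.
Iteration 2: 4 < 68 holds -> v = 4 * 2 = 8.
Iteration 3: 8 < 68 holds -> v = 8 * 2 = 16.
Iteration 4: 16 < 68 holds -> v = 16 * 2 = 32.
Iteration 5: 32 < 68 holds -> v = 32 * 2 = 64.
Iteration 6: 64 < 68 holds -> v = 64 * 2 = 128.
Iteration 7: 128 < 68 fails; recursion stops.
SUM(v) = 2 + 4 + 8 + 16 + 32 + 64 + 128 = 254.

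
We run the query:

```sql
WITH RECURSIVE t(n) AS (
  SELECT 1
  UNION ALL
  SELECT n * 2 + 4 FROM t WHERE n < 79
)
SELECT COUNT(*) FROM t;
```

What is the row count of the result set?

Base: n=1.
Iteration 1: 1 < 79 holds -> n = 1 * 2 + 4 = 6.
Iteration 2: 6 < 79 holds -> n = 6 * 2 + 4 = 16.
Iteration 3: 16 < 79 holds -> n = 16 * 2 + 4 = 36.
Iteration 4: 36 < 79 holds -> n = 36 * 2 + 4 = 76.
Iteration 5: 76 < 79 holds -> n = 76 * 2 + 4 = 156.
Iteration 6: 156 < 79 fails; recursion stops.
Total rows emitted: 6.

6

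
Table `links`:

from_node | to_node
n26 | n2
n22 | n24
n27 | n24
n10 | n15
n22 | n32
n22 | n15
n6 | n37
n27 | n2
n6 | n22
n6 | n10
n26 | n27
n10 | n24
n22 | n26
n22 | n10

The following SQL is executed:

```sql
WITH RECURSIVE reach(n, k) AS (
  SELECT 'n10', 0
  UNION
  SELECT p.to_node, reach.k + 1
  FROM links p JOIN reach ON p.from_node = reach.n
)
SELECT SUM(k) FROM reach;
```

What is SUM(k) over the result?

Base: (n10, k=0).
Iteration 1: edges from {n10} -> (n15, k=1), (n24, k=1).
Iteration 2: no outgoing edges from {n15,n24}; recursion stops.
SUM(k) = 0 + 1 + 1 = 2.

2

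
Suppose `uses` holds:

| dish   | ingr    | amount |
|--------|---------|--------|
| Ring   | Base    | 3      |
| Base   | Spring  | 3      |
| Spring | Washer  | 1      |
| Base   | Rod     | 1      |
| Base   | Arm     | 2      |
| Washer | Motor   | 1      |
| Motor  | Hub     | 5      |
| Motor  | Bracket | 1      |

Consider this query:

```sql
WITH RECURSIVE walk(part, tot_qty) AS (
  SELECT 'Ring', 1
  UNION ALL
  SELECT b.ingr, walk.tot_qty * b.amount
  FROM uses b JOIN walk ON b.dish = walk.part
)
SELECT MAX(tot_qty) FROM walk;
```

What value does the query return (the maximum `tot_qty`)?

Base: (Ring, tot_qty=1).
Iteration 1: components of {Ring} -> Base = 1*3 = 3.
Iteration 2: components of {Base} -> Arm = 3*2 = 6, Rod = 3*1 = 3, Spring = 3*3 = 9.
Iteration 3: components of {Arm,Rod,Spring} -> Washer = 9*1 = 9.
Iteration 4: components of {Washer} -> Motor = 9*1 = 9.
Iteration 5: components of {Motor} -> Bracket = 9*1 = 9, Hub = 9*5 = 45.
Iteration 6: no further components; recursion stops.
tot_qty values: 1, 3, 9, 3, 6, 9, 9, 45, 9; the maximum is 45.

45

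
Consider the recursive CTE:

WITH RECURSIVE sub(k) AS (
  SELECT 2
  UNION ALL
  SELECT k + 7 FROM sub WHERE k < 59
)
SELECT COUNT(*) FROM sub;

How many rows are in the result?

Base: k=2.
Iteration 1: 2 < 59 holds -> k = 2 + 7 = 9.
Iteration 2: 9 < 59 holds -> k = 9 + 7 = 16.
Iteration 3: 16 < 59 holds -> k = 16 + 7 = 23.
Iteration 4: 23 < 59 holds -> k = 23 + 7 = 30.
Iteration 5: 30 < 59 holds -> k = 30 + 7 = 37.
Iteration 6: 37 < 59 holds -> k = 37 + 7 = 44.
Iteration 7: 44 < 59 holds -> k = 44 + 7 = 51.
Iteration 8: 51 < 59 holds -> k = 51 + 7 = 58.
Iteration 9: 58 < 59 holds -> k = 58 + 7 = 65.
Iteration 10: 65 < 59 fails; recursion stops.
Total rows emitted: 10.

10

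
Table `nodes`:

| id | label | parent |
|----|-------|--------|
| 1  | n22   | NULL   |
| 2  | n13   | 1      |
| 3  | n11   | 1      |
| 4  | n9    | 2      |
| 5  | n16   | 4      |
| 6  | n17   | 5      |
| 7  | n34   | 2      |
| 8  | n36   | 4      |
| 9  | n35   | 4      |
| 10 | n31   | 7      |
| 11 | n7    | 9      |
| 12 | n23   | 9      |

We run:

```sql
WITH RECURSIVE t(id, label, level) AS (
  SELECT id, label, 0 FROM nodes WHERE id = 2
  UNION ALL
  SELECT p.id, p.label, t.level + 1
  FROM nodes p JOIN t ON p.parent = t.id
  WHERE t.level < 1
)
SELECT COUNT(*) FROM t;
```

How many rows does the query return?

Base: id=2 (n13) at level 0.
Iteration 1: rows with parent in {2} -> n9 (id 4, level 1), n34 (id 7, level 1).
Iteration 2: level < 1 fails for all current rows; recursion stops.
Total rows emitted: 3.

3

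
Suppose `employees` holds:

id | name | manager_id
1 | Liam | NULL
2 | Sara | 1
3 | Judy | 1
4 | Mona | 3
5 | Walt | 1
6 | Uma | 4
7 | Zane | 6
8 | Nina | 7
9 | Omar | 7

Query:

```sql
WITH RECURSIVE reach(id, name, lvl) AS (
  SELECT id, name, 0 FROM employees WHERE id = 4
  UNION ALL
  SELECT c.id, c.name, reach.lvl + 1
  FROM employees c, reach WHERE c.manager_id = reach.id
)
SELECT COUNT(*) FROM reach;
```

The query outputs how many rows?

5

Base: id=4 (Mona) at lvl 0.
Iteration 1: rows with manager_id in {4} -> Uma (id 6, lvl 1).
Iteration 2: rows with manager_id in {6} -> Zane (id 7, lvl 2).
Iteration 3: rows with manager_id in {7} -> Nina (id 8, lvl 3), Omar (id 9, lvl 3).
Iteration 4: no rows with manager_id in {8,9}; recursion stops.
Total rows emitted: 5.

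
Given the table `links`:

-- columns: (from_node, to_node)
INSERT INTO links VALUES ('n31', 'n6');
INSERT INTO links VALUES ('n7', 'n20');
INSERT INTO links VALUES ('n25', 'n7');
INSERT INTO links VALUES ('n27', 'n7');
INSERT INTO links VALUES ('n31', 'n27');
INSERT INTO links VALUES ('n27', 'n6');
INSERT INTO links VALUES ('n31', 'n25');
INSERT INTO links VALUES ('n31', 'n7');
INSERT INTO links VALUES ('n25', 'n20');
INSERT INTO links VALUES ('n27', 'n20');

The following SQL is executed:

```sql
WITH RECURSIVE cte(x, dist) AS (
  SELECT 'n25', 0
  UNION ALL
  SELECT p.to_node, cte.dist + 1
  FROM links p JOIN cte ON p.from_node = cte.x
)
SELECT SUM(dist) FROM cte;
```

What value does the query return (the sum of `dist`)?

4

Base: (n25, dist=0).
Iteration 1: edges from {n25} -> (n20, dist=1), (n7, dist=1).
Iteration 2: edges from {n20,n7} -> (n20, dist=2).
Iteration 3: no outgoing edges from {n20}; recursion stops.
SUM(dist) = 0 + 1 + 1 + 2 = 4.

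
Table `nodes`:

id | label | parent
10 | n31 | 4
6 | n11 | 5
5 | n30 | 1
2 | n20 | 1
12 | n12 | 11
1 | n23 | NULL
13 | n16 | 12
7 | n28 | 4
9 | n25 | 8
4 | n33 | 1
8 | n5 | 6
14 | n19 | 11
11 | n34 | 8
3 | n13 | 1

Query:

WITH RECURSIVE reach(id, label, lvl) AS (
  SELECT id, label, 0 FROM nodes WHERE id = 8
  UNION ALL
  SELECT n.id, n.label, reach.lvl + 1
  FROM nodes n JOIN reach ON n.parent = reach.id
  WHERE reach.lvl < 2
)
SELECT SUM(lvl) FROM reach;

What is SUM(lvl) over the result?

6

Base: id=8 (n5) at lvl 0.
Iteration 1: rows with parent in {8} -> n25 (id 9, lvl 1), n34 (id 11, lvl 1).
Iteration 2: rows with parent in {9,11} -> n12 (id 12, lvl 2), n19 (id 14, lvl 2).
Iteration 3: lvl < 2 fails for all current rows; recursion stops.
SUM(lvl) = 0 + 1 + 1 + 2 + 2 = 6.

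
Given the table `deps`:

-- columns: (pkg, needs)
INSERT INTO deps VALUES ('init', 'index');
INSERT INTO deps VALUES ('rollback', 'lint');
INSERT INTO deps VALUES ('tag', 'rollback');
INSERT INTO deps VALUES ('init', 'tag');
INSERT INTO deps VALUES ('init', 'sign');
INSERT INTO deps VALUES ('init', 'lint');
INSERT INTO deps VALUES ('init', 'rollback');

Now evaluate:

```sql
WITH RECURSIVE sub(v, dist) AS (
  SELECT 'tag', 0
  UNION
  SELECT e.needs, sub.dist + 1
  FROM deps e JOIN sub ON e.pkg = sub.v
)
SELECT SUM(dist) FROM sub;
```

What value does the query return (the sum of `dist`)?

3

Base: (tag, dist=0).
Iteration 1: edges from {tag} -> (rollback, dist=1).
Iteration 2: edges from {rollback} -> (lint, dist=2).
Iteration 3: no outgoing edges from {lint}; recursion stops.
SUM(dist) = 0 + 1 + 2 = 3.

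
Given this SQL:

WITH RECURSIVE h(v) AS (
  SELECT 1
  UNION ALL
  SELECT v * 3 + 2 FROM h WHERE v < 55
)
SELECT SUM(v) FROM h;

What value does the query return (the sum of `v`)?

Base: v=1.
Iteration 1: 1 < 55 holds -> v = 1 * 3 + 2 = 5.
Iteration 2: 5 < 55 holds -> v = 5 * 3 + 2 = 17.
Iteration 3: 17 < 55 holds -> v = 17 * 3 + 2 = 53.
Iteration 4: 53 < 55 holds -> v = 53 * 3 + 2 = 161.
Iteration 5: 161 < 55 fails; recursion stops.
SUM(v) = 1 + 5 + 17 + 53 + 161 = 237.

237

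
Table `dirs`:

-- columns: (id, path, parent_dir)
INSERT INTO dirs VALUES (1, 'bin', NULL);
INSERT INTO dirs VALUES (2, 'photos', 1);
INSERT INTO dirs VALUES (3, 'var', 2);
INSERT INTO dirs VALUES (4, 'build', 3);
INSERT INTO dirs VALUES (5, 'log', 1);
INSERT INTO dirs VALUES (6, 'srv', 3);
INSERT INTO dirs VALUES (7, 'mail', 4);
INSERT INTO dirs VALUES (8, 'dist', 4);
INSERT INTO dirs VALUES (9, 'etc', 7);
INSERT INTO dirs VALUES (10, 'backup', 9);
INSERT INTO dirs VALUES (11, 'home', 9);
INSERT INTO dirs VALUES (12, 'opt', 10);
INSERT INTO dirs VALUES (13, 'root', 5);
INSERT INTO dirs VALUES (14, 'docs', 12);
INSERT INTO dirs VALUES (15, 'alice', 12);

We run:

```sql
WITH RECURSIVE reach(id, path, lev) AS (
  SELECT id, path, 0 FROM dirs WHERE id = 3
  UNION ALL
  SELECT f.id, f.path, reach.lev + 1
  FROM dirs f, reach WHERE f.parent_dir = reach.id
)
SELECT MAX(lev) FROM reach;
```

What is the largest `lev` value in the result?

6

Base: id=3 (var) at lev 0.
Iteration 1: rows with parent_dir in {3} -> build (id 4, lev 1), srv (id 6, lev 1).
Iteration 2: rows with parent_dir in {4,6} -> mail (id 7, lev 2), dist (id 8, lev 2).
Iteration 3: rows with parent_dir in {7,8} -> etc (id 9, lev 3).
Iteration 4: rows with parent_dir in {9} -> backup (id 10, lev 4), home (id 11, lev 4).
Iteration 5: rows with parent_dir in {10,11} -> opt (id 12, lev 5).
Iteration 6: rows with parent_dir in {12} -> docs (id 14, lev 6), alice (id 15, lev 6).
Iteration 7: no rows with parent_dir in {14,15}; recursion stops.
lev values: 0, 1, 1, 2, 2, 3, 4, 4, 5, 6, 6; the maximum is 6.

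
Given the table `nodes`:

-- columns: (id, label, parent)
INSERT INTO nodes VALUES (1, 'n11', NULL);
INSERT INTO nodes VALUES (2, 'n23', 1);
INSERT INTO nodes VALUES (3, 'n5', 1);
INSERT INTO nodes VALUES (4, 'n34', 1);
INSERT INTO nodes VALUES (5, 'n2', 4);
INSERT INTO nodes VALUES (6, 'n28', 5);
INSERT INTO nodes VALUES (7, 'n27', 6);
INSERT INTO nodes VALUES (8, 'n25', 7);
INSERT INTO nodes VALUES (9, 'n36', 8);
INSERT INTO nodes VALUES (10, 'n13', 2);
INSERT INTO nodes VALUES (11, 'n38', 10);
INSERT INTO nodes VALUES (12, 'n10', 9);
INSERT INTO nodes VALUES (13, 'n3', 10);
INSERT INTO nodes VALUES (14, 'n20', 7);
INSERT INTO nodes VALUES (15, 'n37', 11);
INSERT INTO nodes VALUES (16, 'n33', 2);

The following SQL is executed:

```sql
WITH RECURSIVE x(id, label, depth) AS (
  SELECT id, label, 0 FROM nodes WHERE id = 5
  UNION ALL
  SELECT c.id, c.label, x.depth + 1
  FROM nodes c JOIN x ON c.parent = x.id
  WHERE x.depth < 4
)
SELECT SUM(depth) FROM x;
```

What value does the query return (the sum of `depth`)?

Base: id=5 (n2) at depth 0.
Iteration 1: rows with parent in {5} -> n28 (id 6, depth 1).
Iteration 2: rows with parent in {6} -> n27 (id 7, depth 2).
Iteration 3: rows with parent in {7} -> n25 (id 8, depth 3), n20 (id 14, depth 3).
Iteration 4: rows with parent in {8,14} -> n36 (id 9, depth 4).
Iteration 5: depth < 4 fails for all current rows; recursion stops.
SUM(depth) = 0 + 1 + 2 + 3 + 3 + 4 = 13.

13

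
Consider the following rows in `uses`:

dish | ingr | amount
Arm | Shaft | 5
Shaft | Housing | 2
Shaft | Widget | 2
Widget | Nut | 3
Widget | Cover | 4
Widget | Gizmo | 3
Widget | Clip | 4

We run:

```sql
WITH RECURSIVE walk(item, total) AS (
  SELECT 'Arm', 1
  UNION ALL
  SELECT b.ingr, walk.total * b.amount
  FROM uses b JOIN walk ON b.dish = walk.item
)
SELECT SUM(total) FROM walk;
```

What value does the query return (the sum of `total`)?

166

Base: (Arm, total=1).
Iteration 1: components of {Arm} -> Shaft = 1*5 = 5.
Iteration 2: components of {Shaft} -> Housing = 5*2 = 10, Widget = 5*2 = 10.
Iteration 3: components of {Housing,Widget} -> Clip = 10*4 = 40, Cover = 10*4 = 40, Gizmo = 10*3 = 30, Nut = 10*3 = 30.
Iteration 4: no further components; recursion stops.
SUM(total) = 1 + 5 + 10 + 10 + 30 + 40 + 30 + 40 = 166.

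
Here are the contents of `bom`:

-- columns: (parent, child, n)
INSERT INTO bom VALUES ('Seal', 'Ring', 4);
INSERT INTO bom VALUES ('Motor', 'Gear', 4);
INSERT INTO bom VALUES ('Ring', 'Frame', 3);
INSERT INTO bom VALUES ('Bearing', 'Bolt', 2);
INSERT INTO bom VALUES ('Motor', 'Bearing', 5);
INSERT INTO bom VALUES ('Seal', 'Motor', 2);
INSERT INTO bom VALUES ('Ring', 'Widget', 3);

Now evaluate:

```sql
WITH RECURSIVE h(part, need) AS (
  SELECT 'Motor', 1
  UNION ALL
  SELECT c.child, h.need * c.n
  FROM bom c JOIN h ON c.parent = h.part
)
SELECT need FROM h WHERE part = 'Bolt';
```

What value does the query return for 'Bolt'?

Base: (Motor, need=1).
Iteration 1: components of {Motor} -> Bearing = 1*5 = 5, Gear = 1*4 = 4.
Iteration 2: components of {Bearing,Gear} -> Bolt = 5*2 = 10.
Iteration 3: no further components; recursion stops.

10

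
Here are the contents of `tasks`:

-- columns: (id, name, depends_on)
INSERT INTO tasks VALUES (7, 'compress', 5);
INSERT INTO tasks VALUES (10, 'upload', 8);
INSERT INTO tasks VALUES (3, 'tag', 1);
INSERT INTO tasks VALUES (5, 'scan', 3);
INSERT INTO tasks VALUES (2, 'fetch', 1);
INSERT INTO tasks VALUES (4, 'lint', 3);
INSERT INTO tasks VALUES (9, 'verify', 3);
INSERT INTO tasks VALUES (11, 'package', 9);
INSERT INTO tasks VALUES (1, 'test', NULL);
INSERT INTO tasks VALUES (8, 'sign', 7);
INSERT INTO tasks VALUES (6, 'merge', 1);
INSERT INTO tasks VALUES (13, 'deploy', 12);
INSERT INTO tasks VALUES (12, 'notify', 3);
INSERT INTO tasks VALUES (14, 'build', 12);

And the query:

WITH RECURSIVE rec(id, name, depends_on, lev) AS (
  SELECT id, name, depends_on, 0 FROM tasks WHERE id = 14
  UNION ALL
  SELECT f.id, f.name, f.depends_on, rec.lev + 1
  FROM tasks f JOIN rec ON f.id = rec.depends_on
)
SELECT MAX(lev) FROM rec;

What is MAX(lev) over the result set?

3

Base: id=14 (build), depends_on=12, lev 0.
Iteration 1: join on id=12 -> notify (id 12, depends_on=3, lev 1).
Iteration 2: join on id=3 -> tag (id 3, depends_on=1, lev 2).
Iteration 3: join on id=1 -> test (id 1, depends_on=NULL, lev 3).
Iteration 4: depends_on is NULL; no match; recursion stops.
lev values: 0, 1, 2, 3; the maximum is 3.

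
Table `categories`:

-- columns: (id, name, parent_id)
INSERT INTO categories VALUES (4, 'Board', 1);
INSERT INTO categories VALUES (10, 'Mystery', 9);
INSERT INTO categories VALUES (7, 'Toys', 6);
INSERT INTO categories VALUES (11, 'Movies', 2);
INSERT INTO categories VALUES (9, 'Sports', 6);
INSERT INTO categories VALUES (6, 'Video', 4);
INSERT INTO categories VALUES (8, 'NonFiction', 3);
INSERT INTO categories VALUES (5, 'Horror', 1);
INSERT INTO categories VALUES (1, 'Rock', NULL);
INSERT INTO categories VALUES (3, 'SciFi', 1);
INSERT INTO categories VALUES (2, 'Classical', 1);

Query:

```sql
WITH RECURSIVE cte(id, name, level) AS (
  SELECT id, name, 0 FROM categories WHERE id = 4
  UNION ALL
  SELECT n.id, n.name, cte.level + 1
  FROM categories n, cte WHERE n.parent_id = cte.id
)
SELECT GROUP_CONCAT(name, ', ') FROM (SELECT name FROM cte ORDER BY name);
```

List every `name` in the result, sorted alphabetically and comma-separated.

Base: id=4 (Board) at level 0.
Iteration 1: rows with parent_id in {4} -> Video (id 6, level 1).
Iteration 2: rows with parent_id in {6} -> Toys (id 7, level 2), Sports (id 9, level 2).
Iteration 3: rows with parent_id in {7,9} -> Mystery (id 10, level 3).
Iteration 4: no rows with parent_id in {10}; recursion stops.

Board, Mystery, Sports, Toys, Video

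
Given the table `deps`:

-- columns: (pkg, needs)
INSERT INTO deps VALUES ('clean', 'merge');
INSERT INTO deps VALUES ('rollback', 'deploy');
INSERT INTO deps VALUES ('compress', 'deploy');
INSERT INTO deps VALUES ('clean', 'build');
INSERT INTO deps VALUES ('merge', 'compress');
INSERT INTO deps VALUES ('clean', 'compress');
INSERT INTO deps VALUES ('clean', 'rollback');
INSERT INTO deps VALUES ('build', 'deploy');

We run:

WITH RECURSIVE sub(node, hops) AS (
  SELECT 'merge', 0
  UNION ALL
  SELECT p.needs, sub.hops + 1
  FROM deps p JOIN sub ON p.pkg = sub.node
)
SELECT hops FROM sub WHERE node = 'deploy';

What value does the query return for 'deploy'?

2

Base: (merge, hops=0).
Iteration 1: edges from {merge} -> (compress, hops=1).
Iteration 2: edges from {compress} -> (deploy, hops=2).
Iteration 3: no outgoing edges from {deploy}; recursion stops.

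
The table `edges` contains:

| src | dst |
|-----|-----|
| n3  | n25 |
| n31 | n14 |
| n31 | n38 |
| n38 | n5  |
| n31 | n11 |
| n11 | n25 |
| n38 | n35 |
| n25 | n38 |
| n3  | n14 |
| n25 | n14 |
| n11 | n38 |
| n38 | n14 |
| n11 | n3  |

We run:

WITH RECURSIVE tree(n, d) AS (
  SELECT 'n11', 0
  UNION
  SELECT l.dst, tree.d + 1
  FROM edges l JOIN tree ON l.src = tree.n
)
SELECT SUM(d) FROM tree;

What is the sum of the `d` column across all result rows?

37

Base: (n11, d=0).
Iteration 1: edges from {n11} -> (n25, d=1), (n3, d=1), (n38, d=1).
Iteration 2: edges from {n25,n3,n38} -> (n14, d=2), (n25, d=2), (n35, d=2), (n38, d=2), (n5, d=2). [UNION drops 2 duplicate row(s)]
Iteration 3: edges from {n14,n25,n35,n38,n5} -> (n14, d=3), (n35, d=3), (n38, d=3), (n5, d=3). [UNION drops 1 duplicate row(s)]
Iteration 4: edges from {n14,n35,n38,n5} -> (n14, d=4), (n35, d=4), (n5, d=4).
Iteration 5: no outgoing edges from {n14,n35,n5}; recursion stops.
SUM(d) = 0 + 1 + 1 + 1 + 2 + 2 + 2 + 2 + 2 + 3 + 3 + 3 + 3 + 4 + 4 + 4 = 37.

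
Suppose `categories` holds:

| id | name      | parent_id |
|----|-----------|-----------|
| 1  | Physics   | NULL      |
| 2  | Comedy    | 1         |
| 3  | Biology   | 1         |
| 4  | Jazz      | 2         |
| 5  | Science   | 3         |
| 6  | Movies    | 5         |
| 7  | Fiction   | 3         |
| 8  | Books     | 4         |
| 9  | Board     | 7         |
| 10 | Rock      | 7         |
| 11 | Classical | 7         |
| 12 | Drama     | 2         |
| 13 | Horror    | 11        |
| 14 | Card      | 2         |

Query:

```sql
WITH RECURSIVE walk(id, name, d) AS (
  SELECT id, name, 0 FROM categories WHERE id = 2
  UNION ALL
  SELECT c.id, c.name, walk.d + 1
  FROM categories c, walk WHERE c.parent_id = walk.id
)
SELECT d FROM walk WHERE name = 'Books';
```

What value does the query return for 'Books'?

2

Base: id=2 (Comedy) at d 0.
Iteration 1: rows with parent_id in {2} -> Jazz (id 4, d 1), Drama (id 12, d 1), Card (id 14, d 1).
Iteration 2: rows with parent_id in {4,12,14} -> Books (id 8, d 2).
Iteration 3: no rows with parent_id in {8}; recursion stops.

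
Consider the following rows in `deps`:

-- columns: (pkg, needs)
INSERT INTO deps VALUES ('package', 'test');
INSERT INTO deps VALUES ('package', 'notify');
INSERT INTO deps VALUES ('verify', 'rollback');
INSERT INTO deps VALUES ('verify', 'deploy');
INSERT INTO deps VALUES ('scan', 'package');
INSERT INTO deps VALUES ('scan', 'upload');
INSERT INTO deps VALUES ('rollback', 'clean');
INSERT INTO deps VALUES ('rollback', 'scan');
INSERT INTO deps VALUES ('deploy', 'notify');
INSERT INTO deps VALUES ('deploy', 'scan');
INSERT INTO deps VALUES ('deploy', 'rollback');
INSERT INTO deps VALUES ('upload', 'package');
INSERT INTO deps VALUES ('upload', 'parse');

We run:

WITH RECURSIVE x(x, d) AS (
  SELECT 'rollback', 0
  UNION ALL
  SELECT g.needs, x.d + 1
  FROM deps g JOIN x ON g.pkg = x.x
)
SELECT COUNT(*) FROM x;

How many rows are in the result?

Base: (rollback, d=0).
Iteration 1: edges from {rollback} -> (clean, d=1), (scan, d=1).
Iteration 2: edges from {clean,scan} -> (package, d=2), (upload, d=2).
Iteration 3: edges from {package,upload} -> (notify, d=3), (package, d=3), (parse, d=3), (test, d=3).
Iteration 4: edges from {notify,package,parse,test} -> (notify, d=4), (test, d=4).
Iteration 5: no outgoing edges from {notify,test}; recursion stops.
Total rows emitted: 11.

11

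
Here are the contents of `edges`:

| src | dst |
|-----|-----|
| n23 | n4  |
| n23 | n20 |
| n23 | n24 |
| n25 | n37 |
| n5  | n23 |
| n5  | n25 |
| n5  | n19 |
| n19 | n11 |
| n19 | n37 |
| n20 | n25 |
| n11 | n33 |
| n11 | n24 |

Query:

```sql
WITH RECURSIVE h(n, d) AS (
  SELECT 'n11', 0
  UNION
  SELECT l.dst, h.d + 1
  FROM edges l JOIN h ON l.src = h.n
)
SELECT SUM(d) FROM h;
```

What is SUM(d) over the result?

Base: (n11, d=0).
Iteration 1: edges from {n11} -> (n24, d=1), (n33, d=1).
Iteration 2: no outgoing edges from {n24,n33}; recursion stops.
SUM(d) = 0 + 1 + 1 = 2.

2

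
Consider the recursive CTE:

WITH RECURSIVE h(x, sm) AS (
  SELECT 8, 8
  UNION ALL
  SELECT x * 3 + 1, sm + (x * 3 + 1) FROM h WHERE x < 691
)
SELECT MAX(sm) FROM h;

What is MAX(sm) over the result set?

Base: x=8, sm=8.
Iteration 1: 8 < 691 holds -> x = 8 * 3 + 1 = 25, sm = 8 + 25 = 33.
Iteration 2: 25 < 691 holds -> x = 25 * 3 + 1 = 76, sm = 33 + 76 = 109.
Iteration 3: 76 < 691 holds -> x = 76 * 3 + 1 = 229, sm = 109 + 229 = 338.
Iteration 4: 229 < 691 holds -> x = 229 * 3 + 1 = 688, sm = 338 + 688 = 1026.
Iteration 5: 688 < 691 holds -> x = 688 * 3 + 1 = 2065, sm = 1026 + 2065 = 3091.
Iteration 6: 2065 < 691 fails; recursion stops.
sm values: 8, 33, 109, 338, 1026, 3091; the maximum is 3091.

3091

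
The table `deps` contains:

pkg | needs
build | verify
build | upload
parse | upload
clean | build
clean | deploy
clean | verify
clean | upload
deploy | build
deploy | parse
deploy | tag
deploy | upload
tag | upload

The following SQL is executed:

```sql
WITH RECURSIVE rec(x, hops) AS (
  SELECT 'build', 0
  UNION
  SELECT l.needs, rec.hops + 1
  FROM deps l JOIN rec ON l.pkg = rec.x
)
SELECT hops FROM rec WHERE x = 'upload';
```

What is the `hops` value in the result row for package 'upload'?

1

Base: (build, hops=0).
Iteration 1: edges from {build} -> (upload, hops=1), (verify, hops=1).
Iteration 2: no outgoing edges from {upload,verify}; recursion stops.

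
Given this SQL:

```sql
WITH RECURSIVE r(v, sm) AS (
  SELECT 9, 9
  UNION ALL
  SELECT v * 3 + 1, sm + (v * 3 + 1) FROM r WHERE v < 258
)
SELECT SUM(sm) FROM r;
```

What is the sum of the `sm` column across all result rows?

Base: v=9, sm=9.
Iteration 1: 9 < 258 holds -> v = 9 * 3 + 1 = 28, sm = 9 + 28 = 37.
Iteration 2: 28 < 258 holds -> v = 28 * 3 + 1 = 85, sm = 37 + 85 = 122.
Iteration 3: 85 < 258 holds -> v = 85 * 3 + 1 = 256, sm = 122 + 256 = 378.
Iteration 4: 256 < 258 holds -> v = 256 * 3 + 1 = 769, sm = 378 + 769 = 1147.
Iteration 5: 769 < 258 fails; recursion stops.
SUM(sm) = 9 + 37 + 122 + 378 + 1147 = 1693.

1693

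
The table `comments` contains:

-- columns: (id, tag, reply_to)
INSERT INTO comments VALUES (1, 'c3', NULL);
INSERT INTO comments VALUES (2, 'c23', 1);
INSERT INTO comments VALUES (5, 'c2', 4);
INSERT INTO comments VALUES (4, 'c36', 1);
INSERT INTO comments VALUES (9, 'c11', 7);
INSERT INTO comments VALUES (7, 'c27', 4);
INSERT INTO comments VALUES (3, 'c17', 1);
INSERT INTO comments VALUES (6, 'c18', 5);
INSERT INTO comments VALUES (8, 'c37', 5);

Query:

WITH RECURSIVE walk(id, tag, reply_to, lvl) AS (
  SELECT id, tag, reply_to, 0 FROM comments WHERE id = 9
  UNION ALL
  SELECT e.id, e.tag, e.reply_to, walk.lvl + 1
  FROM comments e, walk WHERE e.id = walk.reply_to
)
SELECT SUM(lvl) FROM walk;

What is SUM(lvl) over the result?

Base: id=9 (c11), reply_to=7, lvl 0.
Iteration 1: join on id=7 -> c27 (id 7, reply_to=4, lvl 1).
Iteration 2: join on id=4 -> c36 (id 4, reply_to=1, lvl 2).
Iteration 3: join on id=1 -> c3 (id 1, reply_to=NULL, lvl 3).
Iteration 4: reply_to is NULL; no match; recursion stops.
SUM(lvl) = 0 + 1 + 2 + 3 = 6.

6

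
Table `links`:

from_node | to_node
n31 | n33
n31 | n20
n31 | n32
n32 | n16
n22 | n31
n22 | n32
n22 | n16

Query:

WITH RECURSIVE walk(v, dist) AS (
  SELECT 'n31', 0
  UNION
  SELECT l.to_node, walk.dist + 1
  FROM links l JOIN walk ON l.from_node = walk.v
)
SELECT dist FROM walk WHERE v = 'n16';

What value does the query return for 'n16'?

2

Base: (n31, dist=0).
Iteration 1: edges from {n31} -> (n20, dist=1), (n32, dist=1), (n33, dist=1).
Iteration 2: edges from {n20,n32,n33} -> (n16, dist=2).
Iteration 3: no outgoing edges from {n16}; recursion stops.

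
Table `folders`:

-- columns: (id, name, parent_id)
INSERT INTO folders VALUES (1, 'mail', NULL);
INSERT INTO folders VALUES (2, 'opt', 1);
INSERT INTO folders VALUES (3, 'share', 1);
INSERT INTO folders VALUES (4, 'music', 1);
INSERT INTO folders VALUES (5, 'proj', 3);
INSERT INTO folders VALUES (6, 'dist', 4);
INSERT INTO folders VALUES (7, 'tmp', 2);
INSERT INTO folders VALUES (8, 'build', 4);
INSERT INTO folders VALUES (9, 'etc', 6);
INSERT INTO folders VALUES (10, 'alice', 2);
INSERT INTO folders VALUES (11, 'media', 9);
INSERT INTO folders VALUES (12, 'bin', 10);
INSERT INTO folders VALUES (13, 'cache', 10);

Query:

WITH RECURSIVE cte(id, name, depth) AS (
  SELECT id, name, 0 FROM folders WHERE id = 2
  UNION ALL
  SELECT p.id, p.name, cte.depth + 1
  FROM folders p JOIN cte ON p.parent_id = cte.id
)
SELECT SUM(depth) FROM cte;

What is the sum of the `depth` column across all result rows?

6

Base: id=2 (opt) at depth 0.
Iteration 1: rows with parent_id in {2} -> tmp (id 7, depth 1), alice (id 10, depth 1).
Iteration 2: rows with parent_id in {7,10} -> bin (id 12, depth 2), cache (id 13, depth 2).
Iteration 3: no rows with parent_id in {12,13}; recursion stops.
SUM(depth) = 0 + 1 + 1 + 2 + 2 = 6.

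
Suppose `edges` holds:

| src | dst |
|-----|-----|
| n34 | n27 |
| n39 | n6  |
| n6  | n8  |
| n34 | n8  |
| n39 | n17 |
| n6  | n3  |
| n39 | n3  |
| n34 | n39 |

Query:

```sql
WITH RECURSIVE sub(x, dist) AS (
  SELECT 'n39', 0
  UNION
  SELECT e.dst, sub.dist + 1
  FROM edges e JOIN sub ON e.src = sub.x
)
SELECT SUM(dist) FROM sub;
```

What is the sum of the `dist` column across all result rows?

Base: (n39, dist=0).
Iteration 1: edges from {n39} -> (n17, dist=1), (n3, dist=1), (n6, dist=1).
Iteration 2: edges from {n17,n3,n6} -> (n3, dist=2), (n8, dist=2).
Iteration 3: no outgoing edges from {n3,n8}; recursion stops.
SUM(dist) = 0 + 1 + 1 + 1 + 2 + 2 = 7.

7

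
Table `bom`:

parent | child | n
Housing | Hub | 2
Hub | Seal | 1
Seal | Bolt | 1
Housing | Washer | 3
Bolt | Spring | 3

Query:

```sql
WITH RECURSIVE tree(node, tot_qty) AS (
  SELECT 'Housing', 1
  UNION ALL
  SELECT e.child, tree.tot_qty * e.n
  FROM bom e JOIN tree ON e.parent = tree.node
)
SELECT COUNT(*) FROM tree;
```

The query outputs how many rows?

6

Base: (Housing, tot_qty=1).
Iteration 1: components of {Housing} -> Hub = 1*2 = 2, Washer = 1*3 = 3.
Iteration 2: components of {Hub,Washer} -> Seal = 2*1 = 2.
Iteration 3: components of {Seal} -> Bolt = 2*1 = 2.
Iteration 4: components of {Bolt} -> Spring = 2*3 = 6.
Iteration 5: no further components; recursion stops.
Total rows emitted: 6.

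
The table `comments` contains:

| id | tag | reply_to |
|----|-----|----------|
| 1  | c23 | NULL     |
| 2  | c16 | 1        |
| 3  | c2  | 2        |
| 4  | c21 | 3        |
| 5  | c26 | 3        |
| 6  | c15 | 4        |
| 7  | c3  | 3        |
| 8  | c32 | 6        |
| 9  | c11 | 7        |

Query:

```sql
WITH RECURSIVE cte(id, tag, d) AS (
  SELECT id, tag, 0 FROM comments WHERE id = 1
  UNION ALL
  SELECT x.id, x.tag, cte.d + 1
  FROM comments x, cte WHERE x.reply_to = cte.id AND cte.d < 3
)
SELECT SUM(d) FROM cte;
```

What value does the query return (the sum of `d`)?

Base: id=1 (c23) at d 0.
Iteration 1: rows with reply_to in {1} -> c16 (id 2, d 1).
Iteration 2: rows with reply_to in {2} -> c2 (id 3, d 2).
Iteration 3: rows with reply_to in {3} -> c21 (id 4, d 3), c26 (id 5, d 3), c3 (id 7, d 3).
Iteration 4: d < 3 fails for all current rows; recursion stops.
SUM(d) = 0 + 1 + 2 + 3 + 3 + 3 = 12.

12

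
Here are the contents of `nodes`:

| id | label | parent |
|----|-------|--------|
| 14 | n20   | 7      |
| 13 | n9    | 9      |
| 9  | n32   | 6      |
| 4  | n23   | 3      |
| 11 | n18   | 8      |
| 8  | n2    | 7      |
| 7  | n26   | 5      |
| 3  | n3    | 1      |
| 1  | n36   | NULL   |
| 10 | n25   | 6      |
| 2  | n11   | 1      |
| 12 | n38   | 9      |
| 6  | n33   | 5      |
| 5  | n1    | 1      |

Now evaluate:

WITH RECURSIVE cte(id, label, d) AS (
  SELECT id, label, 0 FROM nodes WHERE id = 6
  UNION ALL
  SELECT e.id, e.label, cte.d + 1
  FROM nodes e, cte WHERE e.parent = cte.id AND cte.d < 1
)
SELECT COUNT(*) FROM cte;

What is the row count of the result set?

3

Base: id=6 (n33) at d 0.
Iteration 1: rows with parent in {6} -> n32 (id 9, d 1), n25 (id 10, d 1).
Iteration 2: d < 1 fails for all current rows; recursion stops.
Total rows emitted: 3.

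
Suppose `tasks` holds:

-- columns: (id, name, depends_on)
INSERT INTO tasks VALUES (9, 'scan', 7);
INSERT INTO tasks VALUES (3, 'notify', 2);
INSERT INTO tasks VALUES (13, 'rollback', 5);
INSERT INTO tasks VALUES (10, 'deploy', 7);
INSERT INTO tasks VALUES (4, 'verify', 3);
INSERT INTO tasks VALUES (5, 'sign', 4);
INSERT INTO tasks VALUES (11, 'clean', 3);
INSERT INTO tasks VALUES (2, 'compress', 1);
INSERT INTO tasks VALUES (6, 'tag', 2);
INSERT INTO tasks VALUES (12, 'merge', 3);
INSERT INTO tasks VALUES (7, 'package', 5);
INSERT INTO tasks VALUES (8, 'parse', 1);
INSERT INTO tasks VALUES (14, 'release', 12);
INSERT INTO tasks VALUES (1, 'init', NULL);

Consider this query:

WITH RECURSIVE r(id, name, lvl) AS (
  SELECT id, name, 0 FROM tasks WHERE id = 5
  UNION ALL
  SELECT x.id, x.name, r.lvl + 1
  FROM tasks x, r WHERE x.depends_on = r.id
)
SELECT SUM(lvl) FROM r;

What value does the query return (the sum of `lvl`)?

6

Base: id=5 (sign) at lvl 0.
Iteration 1: rows with depends_on in {5} -> package (id 7, lvl 1), rollback (id 13, lvl 1).
Iteration 2: rows with depends_on in {7,13} -> scan (id 9, lvl 2), deploy (id 10, lvl 2).
Iteration 3: no rows with depends_on in {9,10}; recursion stops.
SUM(lvl) = 0 + 1 + 1 + 2 + 2 = 6.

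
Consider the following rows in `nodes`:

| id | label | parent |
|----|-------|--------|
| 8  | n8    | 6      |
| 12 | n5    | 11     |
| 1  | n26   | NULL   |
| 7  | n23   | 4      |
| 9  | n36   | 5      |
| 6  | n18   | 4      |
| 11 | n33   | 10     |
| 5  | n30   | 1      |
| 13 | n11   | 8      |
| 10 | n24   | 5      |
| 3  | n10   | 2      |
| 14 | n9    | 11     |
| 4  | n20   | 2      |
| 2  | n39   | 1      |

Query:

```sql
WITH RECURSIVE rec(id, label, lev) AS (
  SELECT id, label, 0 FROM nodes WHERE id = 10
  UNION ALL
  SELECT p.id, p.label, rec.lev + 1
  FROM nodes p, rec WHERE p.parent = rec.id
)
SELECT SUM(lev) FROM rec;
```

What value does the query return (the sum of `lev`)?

Base: id=10 (n24) at lev 0.
Iteration 1: rows with parent in {10} -> n33 (id 11, lev 1).
Iteration 2: rows with parent in {11} -> n5 (id 12, lev 2), n9 (id 14, lev 2).
Iteration 3: no rows with parent in {12,14}; recursion stops.
SUM(lev) = 0 + 1 + 2 + 2 = 5.

5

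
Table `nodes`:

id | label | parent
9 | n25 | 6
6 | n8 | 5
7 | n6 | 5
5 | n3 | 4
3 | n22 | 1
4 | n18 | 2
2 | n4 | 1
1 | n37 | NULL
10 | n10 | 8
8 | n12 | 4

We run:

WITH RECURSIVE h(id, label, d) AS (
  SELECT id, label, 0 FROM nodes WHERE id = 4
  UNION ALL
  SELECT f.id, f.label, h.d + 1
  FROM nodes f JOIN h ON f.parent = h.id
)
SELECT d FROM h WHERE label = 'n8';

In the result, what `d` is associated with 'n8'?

Base: id=4 (n18) at d 0.
Iteration 1: rows with parent in {4} -> n3 (id 5, d 1), n12 (id 8, d 1).
Iteration 2: rows with parent in {5,8} -> n8 (id 6, d 2), n6 (id 7, d 2), n10 (id 10, d 2).
Iteration 3: rows with parent in {6,7,10} -> n25 (id 9, d 3).
Iteration 4: no rows with parent in {9}; recursion stops.

2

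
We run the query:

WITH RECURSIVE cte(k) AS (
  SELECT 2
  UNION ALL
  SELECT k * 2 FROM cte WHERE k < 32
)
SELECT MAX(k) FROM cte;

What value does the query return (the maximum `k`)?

Base: k=2.
Iteration 1: 2 < 32 holds -> k = 2 * 2 = 4.
Iteration 2: 4 < 32 holds -> k = 4 * 2 = 8.
Iteration 3: 8 < 32 holds -> k = 8 * 2 = 16.
Iteration 4: 16 < 32 holds -> k = 16 * 2 = 32.
Iteration 5: 32 < 32 fails; recursion stops.
k values: 2, 4, 8, 16, 32; the maximum is 32.

32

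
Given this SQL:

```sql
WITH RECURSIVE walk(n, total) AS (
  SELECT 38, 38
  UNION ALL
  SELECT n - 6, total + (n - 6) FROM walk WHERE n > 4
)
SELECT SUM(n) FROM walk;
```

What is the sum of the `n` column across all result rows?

Base: n=38, total=38.
Iteration 1: 38 > 4 holds -> n = 38 - 6 = 32, total = 38 + 32 = 70.
Iteration 2: 32 > 4 holds -> n = 32 - 6 = 26, total = 70 + 26 = 96.
Iteration 3: 26 > 4 holds -> n = 26 - 6 = 20, total = 96 + 20 = 116.
Iteration 4: 20 > 4 holds -> n = 20 - 6 = 14, total = 116 + 14 = 130.
Iteration 5: 14 > 4 holds -> n = 14 - 6 = 8, total = 130 + 8 = 138.
Iteration 6: 8 > 4 holds -> n = 8 - 6 = 2, total = 138 + 2 = 140.
Iteration 7: 2 > 4 fails; recursion stops.
SUM(n) = 38 + 32 + 26 + 20 + 14 + 8 + 2 = 140.

140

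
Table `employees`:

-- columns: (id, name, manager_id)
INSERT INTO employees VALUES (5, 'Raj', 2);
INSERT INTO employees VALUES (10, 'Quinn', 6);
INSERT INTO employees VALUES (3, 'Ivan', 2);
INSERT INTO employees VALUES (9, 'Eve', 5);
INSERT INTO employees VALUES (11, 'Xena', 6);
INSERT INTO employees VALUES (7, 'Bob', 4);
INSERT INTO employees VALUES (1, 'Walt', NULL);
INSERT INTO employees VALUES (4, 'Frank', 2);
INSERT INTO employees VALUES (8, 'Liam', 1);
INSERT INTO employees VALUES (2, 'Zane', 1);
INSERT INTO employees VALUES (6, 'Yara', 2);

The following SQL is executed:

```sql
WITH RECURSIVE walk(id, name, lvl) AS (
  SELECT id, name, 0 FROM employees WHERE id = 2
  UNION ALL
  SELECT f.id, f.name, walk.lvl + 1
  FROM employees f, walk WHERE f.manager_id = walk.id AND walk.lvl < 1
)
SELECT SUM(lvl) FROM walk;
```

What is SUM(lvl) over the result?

4

Base: id=2 (Zane) at lvl 0.
Iteration 1: rows with manager_id in {2} -> Ivan (id 3, lvl 1), Frank (id 4, lvl 1), Raj (id 5, lvl 1), Yara (id 6, lvl 1).
Iteration 2: lvl < 1 fails for all current rows; recursion stops.
SUM(lvl) = 0 + 1 + 1 + 1 + 1 = 4.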